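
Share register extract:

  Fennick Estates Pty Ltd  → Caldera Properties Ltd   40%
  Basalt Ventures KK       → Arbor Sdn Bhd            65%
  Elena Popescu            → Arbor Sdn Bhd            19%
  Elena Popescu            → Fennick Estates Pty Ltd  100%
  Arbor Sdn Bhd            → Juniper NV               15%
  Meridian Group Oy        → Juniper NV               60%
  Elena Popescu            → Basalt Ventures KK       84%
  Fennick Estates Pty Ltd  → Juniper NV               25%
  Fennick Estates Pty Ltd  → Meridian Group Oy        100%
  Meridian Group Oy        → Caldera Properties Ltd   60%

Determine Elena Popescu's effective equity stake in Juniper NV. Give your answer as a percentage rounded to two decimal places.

Elena reaches Juniper along 4 paths.
Via Arbor: 19% × 15% = 2.85%.
Via Basalt → Arbor: 84% × 65% × 15% = 8.19%.
Via Fennick → Meridian: 100% × 100% × 60% = 60%.
Via Fennick: 100% × 25% = 25%.
Total: 2.85% + 8.19% + 60% + 25% = 96.04%.

96.04%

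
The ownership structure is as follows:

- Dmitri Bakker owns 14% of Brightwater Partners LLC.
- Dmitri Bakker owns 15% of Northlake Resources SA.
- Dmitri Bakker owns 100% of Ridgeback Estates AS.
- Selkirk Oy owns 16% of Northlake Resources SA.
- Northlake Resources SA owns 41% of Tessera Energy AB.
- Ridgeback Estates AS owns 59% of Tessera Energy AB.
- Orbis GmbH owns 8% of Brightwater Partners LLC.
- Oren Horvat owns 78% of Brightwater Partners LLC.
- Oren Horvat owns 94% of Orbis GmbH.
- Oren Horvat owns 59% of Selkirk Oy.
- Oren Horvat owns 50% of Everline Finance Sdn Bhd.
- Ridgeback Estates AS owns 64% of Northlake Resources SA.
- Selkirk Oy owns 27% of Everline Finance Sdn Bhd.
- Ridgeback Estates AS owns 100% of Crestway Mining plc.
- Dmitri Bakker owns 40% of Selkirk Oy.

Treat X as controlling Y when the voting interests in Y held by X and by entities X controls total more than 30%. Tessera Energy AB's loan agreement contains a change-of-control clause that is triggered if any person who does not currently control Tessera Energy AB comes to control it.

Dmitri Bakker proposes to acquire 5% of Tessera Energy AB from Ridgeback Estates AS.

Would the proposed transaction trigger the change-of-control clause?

The purchase adds only to Dmitri's holdings (Ridgeback's stake shrinks), so Dmitri is the only person who could newly come to control Tessera.
Dmitri holds 40% of Selkirk, so Dmitri controls Selkirk.
Dmitri holds 100% of Ridgeback, so Dmitri controls Ridgeback.
Dmitri and Ridgeback and Selkirk together hold 15% + 64% + 16% = 95% of Northlake, so Dmitri controls Northlake.
Ridgeback and Northlake together hold 59% + 41% = 100% of Tessera, so Dmitri controls Tessera.
So Dmitri already controls Tessera before the transaction.
After the purchase, Dmitri holds 5% of Tessera directly, and Ridgeback's stake falls to 54%.
Dmitri controlled Tessera already, so this is not a new person acquiring control; every other person's position is unchanged or reduced.
No new person acquires control, so the clause is not triggered.

No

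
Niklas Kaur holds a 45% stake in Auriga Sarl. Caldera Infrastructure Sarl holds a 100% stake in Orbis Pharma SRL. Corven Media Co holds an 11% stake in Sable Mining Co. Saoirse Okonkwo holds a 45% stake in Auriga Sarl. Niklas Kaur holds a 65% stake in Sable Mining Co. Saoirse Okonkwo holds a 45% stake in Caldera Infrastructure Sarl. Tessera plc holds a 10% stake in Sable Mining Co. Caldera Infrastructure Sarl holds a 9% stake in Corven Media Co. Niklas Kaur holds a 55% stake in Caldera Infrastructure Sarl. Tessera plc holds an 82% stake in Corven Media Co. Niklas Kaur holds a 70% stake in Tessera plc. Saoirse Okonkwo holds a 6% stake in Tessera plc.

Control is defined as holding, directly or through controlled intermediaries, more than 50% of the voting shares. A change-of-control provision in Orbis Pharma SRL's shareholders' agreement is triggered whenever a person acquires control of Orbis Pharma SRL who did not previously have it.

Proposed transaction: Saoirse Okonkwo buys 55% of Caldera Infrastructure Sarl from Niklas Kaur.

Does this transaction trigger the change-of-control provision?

Yes

The purchase adds only to Saoirse's holdings (Niklas's stake shrinks), so Saoirse is the only person who could newly come to control Orbis.
Saoirse's largest direct stake is 45% in Caldera, which does not meet the threshold, so Saoirse controls no company.
Neither Saoirse nor any entity Saoirse controls holds any voting interest in Orbis.
So before the transaction, Saoirse does not control Orbis.
After the purchase, Saoirse's direct stake in Caldera rises to 45% + 55% = 100%, and Niklas's stake falls to 0%.
Saoirse holds 100% of Caldera, so Saoirse controls Caldera.
Caldera holds 100% of Orbis, so Saoirse controls Orbis.
Saoirse did not control Orbis before and does after, so the clause is triggered.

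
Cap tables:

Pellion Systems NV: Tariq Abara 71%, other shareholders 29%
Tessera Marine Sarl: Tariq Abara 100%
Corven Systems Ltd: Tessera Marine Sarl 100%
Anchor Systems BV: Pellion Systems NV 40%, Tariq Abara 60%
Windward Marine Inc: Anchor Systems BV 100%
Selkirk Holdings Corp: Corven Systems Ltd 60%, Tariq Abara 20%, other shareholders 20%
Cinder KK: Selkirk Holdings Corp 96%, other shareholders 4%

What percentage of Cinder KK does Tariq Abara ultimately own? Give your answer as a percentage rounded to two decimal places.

Tariq reaches Cinder along 2 paths.
Via Tessera → Corven → Selkirk: 100% × 100% × 60% × 96% = 57.6%.
Via Selkirk: 20% × 96% = 19.2%.
Total: 57.6% + 19.2% = 76.8%.
Rounded: 76.80%.

76.80%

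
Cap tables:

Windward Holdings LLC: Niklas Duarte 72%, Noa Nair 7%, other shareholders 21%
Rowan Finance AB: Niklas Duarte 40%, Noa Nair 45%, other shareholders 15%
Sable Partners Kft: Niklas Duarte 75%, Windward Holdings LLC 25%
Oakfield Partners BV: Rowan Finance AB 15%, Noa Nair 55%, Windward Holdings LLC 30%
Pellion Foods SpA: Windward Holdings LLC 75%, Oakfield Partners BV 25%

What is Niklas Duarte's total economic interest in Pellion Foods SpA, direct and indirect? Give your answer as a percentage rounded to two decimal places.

60.90%

Niklas reaches Pellion along 3 paths.
Via Windward: 72% × 75% = 54%.
Via Rowan → Oakfield: 40% × 15% × 25% = 1.5%.
Via Windward → Oakfield: 72% × 30% × 25% = 5.4%.
Total: 54% + 1.5% + 5.4% = 60.9%.
Rounded: 60.90%.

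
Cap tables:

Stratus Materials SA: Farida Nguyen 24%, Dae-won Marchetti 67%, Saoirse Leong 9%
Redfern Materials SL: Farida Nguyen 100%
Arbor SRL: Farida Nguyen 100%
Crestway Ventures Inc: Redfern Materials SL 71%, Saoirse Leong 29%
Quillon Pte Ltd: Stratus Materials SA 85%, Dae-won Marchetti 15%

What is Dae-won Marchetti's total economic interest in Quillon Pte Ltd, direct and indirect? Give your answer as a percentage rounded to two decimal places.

71.95%

Dae-won reaches Quillon along 2 paths.
Via Stratus: 67% × 85% = 56.95%.
Direct stake: 15% = 15%.
Total: 56.95% + 15% = 71.95%.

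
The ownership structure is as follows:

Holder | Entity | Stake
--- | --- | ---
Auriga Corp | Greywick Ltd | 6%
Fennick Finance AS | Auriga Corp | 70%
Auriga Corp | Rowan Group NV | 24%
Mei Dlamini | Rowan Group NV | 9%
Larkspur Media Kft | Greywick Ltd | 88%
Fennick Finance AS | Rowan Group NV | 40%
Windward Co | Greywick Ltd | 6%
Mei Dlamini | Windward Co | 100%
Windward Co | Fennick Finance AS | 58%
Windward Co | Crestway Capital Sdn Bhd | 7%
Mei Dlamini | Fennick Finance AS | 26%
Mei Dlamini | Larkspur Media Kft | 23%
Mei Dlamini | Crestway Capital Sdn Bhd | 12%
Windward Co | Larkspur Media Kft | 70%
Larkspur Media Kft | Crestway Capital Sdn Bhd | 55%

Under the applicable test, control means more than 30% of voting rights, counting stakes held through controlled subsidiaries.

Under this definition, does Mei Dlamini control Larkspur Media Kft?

Mei holds 100% of Windward, so Mei controls Windward.
Windward and Mei together hold 70% + 23% = 93% of Larkspur, so Mei controls Larkspur.

Yes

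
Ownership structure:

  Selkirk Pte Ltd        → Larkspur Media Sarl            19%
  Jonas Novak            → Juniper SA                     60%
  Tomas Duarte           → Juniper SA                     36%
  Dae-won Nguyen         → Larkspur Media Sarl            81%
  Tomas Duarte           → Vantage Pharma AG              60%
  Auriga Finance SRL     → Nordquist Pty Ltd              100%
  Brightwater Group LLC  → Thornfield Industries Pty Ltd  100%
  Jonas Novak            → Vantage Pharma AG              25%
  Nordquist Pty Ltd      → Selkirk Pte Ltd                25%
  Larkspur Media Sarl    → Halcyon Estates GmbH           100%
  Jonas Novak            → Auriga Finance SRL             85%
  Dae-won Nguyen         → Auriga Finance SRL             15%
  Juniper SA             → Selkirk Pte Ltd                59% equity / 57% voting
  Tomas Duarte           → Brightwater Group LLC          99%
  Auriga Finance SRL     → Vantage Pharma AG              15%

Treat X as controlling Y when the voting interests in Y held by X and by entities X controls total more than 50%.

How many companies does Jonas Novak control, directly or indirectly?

Jonas holds 60% of Juniper, so Jonas controls Juniper.
Jonas holds 85% of Auriga, so Jonas controls Auriga.
Auriga holds 100% of Nordquist, so Jonas controls Nordquist.
Nordquist and Juniper together hold 25% + 57% = 82% of Selkirk, so Jonas controls Selkirk.
No other company's threshold is met.
Jonas controls 4 companies.

4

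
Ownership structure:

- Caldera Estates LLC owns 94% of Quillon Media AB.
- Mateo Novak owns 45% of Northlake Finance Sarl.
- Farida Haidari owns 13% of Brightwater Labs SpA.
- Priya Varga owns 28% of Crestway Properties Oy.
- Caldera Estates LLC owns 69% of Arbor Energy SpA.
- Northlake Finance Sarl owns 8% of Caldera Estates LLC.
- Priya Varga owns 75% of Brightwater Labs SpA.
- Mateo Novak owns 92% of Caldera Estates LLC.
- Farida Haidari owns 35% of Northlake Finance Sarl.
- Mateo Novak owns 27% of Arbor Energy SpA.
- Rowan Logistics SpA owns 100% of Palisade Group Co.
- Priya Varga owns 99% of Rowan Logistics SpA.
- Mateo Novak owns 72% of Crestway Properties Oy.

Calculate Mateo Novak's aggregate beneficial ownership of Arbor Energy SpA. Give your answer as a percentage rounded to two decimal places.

Mateo reaches Arbor along 3 paths.
Direct stake: 27% = 27%.
Via Northlake → Caldera: 45% × 8% × 69% = 2.484%.
Via Caldera: 92% × 69% = 63.48%.
Total: 27% + 2.484% + 63.48% = 92.964%.
Rounded: 92.96%.

92.96%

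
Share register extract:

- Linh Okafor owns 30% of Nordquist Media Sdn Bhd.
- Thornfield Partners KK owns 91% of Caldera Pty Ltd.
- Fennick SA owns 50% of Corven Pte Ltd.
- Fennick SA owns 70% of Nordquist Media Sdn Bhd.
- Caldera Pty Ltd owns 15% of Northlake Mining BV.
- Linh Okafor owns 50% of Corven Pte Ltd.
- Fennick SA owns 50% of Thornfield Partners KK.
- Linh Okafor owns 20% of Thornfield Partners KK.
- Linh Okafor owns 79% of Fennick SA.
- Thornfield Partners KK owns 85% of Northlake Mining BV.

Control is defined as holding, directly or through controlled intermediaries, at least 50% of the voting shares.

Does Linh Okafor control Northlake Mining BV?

Linh holds 79% of Fennick, so Linh controls Fennick.
Linh and Fennick together hold 20% + 50% = 70% of Thornfield, so Linh controls Thornfield.
Thornfield holds 91% of Caldera, so Linh controls Caldera.
Thornfield and Caldera together hold 85% + 15% = 100% of Northlake, so Linh controls Northlake.

Yes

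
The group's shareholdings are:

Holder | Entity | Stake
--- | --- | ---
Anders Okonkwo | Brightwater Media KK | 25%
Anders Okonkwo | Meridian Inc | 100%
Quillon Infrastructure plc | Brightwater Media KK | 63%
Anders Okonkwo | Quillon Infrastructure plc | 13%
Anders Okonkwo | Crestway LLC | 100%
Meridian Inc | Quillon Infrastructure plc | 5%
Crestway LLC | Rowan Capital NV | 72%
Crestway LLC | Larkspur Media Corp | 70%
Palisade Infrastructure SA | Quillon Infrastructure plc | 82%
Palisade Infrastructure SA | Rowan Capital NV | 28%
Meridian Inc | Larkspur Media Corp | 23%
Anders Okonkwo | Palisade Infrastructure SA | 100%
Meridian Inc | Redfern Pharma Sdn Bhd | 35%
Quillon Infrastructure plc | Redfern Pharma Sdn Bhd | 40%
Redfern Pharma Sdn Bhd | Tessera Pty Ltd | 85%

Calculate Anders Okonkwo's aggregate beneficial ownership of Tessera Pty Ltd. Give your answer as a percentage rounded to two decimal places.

Anders reaches Tessera along 4 paths.
Via Quillon → Redfern: 13% × 40% × 85% = 4.42%.
Via Meridian → Quillon → Redfern: 100% × 5% × 40% × 85% = 1.7%.
Via Palisade → Quillon → Redfern: 100% × 82% × 40% × 85% = 27.88%.
Via Meridian → Redfern: 100% × 35% × 85% = 29.75%.
Total: 4.42% + 1.7% + 27.88% + 29.75% = 63.75%.

63.75%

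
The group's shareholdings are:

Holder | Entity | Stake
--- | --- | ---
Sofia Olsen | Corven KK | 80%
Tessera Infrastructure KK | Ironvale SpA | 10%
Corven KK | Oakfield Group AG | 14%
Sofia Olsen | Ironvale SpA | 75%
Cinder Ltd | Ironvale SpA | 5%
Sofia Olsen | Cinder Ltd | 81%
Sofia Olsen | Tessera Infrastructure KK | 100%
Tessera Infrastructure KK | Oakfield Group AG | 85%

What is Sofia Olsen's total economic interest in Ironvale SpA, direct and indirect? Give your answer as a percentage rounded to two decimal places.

Sofia reaches Ironvale along 3 paths.
Via Cinder: 81% × 5% = 4.05%.
Direct stake: 75% = 75%.
Via Tessera: 100% × 10% = 10%.
Total: 4.05% + 75% + 10% = 89.05%.

89.05%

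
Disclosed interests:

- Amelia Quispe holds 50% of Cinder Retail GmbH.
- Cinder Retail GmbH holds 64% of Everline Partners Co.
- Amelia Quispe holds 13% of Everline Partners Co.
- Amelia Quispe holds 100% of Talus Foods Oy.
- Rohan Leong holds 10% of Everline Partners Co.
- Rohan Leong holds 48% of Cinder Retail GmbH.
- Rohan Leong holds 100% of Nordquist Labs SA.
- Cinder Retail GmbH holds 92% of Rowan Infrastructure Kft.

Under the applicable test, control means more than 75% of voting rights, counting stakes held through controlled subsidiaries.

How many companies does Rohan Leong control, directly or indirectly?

1

Rohan holds 100% of Nordquist, so Rohan controls Nordquist.
No other company's threshold is met.
Rohan controls 1 company.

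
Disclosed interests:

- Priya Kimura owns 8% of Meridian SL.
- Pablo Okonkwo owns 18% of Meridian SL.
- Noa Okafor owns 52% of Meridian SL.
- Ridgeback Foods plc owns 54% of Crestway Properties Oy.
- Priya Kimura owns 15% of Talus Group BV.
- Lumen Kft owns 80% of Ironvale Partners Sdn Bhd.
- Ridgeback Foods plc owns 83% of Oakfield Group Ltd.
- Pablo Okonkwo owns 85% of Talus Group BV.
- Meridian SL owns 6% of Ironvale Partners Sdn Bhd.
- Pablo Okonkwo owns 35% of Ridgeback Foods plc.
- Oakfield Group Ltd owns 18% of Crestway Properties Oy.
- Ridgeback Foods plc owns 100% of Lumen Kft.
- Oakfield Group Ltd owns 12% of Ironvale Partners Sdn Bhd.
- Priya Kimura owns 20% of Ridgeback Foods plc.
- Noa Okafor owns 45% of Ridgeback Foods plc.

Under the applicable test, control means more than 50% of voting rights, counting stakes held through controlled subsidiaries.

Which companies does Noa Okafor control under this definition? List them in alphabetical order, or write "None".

Meridian SL

Noa holds 52% of Meridian, so Noa controls Meridian.
No other company's threshold is met.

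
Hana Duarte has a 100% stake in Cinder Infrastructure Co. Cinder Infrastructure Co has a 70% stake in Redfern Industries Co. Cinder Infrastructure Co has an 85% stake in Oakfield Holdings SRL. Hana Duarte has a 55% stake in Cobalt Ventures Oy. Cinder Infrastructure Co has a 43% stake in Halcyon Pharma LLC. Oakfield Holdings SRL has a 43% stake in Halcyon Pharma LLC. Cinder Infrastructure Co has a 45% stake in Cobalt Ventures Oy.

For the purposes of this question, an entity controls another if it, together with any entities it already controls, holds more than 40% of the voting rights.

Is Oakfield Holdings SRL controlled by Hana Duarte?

Hana holds 100% of Cinder, so Hana controls Cinder.
Cinder holds 85% of Oakfield, so Hana controls Oakfield.

Yes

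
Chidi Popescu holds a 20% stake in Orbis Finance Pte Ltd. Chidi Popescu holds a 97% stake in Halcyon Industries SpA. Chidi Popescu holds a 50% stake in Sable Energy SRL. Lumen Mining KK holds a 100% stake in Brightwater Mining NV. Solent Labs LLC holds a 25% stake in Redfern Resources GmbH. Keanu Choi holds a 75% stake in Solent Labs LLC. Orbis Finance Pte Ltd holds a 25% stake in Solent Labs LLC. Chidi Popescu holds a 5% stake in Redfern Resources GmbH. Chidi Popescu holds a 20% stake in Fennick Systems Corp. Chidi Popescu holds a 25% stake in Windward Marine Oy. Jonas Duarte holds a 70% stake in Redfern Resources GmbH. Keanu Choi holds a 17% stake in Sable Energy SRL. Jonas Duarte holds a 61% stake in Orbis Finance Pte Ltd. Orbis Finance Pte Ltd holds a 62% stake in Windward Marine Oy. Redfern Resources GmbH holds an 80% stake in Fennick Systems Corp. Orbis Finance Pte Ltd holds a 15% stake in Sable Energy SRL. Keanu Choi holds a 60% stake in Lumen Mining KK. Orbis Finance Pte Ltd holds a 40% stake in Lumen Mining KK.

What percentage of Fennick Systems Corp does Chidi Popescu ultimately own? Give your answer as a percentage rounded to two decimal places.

25.00%

Chidi reaches Fennick along 3 paths.
Direct stake: 20% = 20%.
Via Redfern: 5% × 80% = 4%.
Via Orbis → Solent → Redfern: 20% × 25% × 25% × 80% = 1%.
Total: 20% + 4% + 1% = 25%.
Rounded: 25.00%.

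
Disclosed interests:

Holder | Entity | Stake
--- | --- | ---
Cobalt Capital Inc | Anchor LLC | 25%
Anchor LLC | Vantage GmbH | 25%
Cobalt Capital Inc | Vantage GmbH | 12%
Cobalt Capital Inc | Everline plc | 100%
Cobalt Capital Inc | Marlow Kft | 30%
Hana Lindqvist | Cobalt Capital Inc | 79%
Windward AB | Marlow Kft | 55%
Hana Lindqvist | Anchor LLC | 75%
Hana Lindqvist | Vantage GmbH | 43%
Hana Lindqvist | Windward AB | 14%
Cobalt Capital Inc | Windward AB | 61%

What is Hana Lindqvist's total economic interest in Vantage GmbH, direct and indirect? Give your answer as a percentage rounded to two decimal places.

76.17%

Hana reaches Vantage along 4 paths.
Via Cobalt: 79% × 12% = 9.48%.
Via Anchor: 75% × 25% = 18.75%.
Via Cobalt → Anchor: 79% × 25% × 25% = 4.9375%.
Direct stake: 43% = 43%.
Total: 9.48% + 18.75% + 4.9375% + 43% = 76.1675%.
Rounded: 76.17%.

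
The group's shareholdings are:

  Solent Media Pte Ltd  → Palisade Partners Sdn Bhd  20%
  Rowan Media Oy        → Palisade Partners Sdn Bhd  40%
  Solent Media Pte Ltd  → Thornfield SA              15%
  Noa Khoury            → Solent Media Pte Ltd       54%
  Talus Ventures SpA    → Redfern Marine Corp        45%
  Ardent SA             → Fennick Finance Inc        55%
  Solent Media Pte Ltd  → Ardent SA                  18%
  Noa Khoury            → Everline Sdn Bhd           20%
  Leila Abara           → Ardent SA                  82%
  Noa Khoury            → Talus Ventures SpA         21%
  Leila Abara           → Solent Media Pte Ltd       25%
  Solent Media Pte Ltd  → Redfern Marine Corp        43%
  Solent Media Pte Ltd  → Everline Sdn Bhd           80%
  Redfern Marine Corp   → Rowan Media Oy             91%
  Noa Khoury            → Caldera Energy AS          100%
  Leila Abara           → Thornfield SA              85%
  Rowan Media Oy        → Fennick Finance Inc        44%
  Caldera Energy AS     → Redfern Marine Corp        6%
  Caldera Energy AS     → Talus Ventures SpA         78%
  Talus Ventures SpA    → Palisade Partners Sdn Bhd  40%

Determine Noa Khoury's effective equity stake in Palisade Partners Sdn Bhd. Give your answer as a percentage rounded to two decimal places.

Noa reaches Palisade along 7 paths.
Via Solent: 54% × 20% = 10.8%.
Via Caldera → Redfern → Rowan: 100% × 6% × 91% × 40% = 2.184%.
Via Talus → Redfern → Rowan: 21% × 45% × 91% × 40% = 3.4398%.
Via Caldera → Talus → Redfern → Rowan: 100% × 78% × 45% × 91% × 40% = 12.7764%.
Via Solent → Redfern → Rowan: 54% × 43% × 91% × 40% = 8.45208%.
Via Talus: 21% × 40% = 8.4%.
Via Caldera → Talus: 100% × 78% × 40% = 31.2%.
Total: 10.8% + 2.184% + 3.4398% + 12.7764% + 8.45208% + 8.4% + 31.2% = 77.25228%.
Rounded: 77.25%.

77.25%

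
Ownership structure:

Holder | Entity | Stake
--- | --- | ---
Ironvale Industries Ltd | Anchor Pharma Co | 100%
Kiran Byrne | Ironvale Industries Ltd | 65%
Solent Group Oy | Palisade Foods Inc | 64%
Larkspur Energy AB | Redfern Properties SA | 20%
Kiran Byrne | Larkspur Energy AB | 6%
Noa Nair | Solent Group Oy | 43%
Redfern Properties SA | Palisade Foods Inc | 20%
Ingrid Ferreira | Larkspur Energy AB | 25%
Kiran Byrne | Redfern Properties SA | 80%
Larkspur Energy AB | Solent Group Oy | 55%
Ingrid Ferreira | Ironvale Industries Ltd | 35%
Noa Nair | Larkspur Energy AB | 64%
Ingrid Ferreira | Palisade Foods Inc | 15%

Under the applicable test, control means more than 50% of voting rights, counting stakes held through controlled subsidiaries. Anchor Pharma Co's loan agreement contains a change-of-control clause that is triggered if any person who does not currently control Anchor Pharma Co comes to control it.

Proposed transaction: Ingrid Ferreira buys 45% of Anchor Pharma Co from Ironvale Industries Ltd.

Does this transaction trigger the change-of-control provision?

The purchase adds only to Ingrid's holdings (Ironvale's stake shrinks), so Ingrid is the only person who could newly come to control Anchor.
Ingrid's largest direct stake is 35% in Ironvale, which does not meet the threshold, so Ingrid controls no company.
Neither Ingrid nor any entity Ingrid controls holds any voting interest in Anchor.
So before the transaction, Ingrid does not control Anchor.
After the purchase, Ingrid holds 45% of Anchor directly, and Ironvale's stake falls to 55%.
After the transaction, Ingrid's side holds 45% of Anchor, not > 50%, so Ingrid still does not control Anchor.
No new person acquires control, so the clause is not triggered.

No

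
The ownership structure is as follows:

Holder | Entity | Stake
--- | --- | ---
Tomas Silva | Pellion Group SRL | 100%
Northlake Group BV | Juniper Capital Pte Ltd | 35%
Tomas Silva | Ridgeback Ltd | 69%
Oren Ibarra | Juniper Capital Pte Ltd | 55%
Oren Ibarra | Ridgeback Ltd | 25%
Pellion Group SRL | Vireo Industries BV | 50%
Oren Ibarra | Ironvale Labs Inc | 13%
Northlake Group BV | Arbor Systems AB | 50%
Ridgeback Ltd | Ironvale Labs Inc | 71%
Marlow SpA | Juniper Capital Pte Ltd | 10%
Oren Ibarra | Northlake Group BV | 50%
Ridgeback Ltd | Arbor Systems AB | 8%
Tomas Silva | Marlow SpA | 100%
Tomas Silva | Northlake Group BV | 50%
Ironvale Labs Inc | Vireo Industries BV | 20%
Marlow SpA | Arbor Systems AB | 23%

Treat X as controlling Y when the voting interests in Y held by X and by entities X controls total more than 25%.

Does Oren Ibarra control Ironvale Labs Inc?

No

Oren holds 50% of Northlake, so Oren controls Northlake.
Northlake holds 50% of Arbor, so Oren controls Arbor.
Oren and Northlake together hold 55% + 35% = 90% of Juniper, so Oren controls Juniper.
In Ironvale, Oren's side holds only 13%, not > 25%.
So Oren does not control Ironvale.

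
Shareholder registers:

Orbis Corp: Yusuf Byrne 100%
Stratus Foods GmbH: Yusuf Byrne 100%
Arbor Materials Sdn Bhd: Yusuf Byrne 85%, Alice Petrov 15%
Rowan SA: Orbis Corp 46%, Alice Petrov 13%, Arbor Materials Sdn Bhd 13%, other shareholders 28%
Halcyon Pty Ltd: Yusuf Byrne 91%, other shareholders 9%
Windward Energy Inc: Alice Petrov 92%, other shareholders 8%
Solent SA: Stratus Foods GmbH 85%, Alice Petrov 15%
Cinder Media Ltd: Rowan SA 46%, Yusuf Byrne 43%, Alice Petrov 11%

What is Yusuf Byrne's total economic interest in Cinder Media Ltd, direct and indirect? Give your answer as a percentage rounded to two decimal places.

69.24%

Yusuf reaches Cinder along 3 paths.
Via Orbis → Rowan: 100% × 46% × 46% = 21.16%.
Via Arbor → Rowan: 85% × 13% × 46% = 5.083%.
Direct stake: 43% = 43%.
Total: 21.16% + 5.083% + 43% = 69.243%.
Rounded: 69.24%.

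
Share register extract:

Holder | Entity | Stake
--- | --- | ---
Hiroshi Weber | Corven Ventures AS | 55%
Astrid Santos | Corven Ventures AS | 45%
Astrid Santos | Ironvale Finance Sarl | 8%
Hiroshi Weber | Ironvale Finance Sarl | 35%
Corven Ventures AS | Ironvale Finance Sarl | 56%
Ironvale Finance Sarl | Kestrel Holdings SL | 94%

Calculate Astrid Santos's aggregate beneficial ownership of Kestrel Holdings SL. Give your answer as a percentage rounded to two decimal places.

Astrid reaches Kestrel along 2 paths.
Via Corven → Ironvale: 45% × 56% × 94% = 23.688%.
Via Ironvale: 8% × 94% = 7.52%.
Total: 23.688% + 7.52% = 31.208%.
Rounded: 31.21%.

31.21%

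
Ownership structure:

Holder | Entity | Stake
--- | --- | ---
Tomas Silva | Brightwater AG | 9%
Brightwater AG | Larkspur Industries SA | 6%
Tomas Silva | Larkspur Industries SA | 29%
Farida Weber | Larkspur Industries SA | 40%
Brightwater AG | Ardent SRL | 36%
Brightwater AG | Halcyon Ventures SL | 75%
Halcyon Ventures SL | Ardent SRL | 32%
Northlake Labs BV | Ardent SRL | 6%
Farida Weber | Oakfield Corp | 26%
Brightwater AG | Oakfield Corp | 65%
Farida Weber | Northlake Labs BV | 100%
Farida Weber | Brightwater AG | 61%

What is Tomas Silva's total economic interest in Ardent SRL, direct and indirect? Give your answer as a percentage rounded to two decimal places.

Tomas reaches Ardent along 2 paths.
Via Brightwater: 9% × 36% = 3.24%.
Via Brightwater → Halcyon: 9% × 75% × 32% = 2.16%.
Total: 3.24% + 2.16% = 5.4%.
Rounded: 5.40%.

5.40%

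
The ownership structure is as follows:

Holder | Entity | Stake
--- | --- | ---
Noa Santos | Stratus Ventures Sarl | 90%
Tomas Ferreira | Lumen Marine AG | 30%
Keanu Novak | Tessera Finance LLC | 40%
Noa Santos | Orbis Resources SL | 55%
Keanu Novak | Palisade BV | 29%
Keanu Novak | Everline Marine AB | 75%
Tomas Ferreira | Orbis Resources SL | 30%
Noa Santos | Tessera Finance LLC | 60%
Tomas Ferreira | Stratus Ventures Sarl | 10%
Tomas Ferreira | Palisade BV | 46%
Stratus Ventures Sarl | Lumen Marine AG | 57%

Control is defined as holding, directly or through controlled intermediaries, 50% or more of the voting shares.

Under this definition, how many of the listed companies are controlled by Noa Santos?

Noa holds 60% of Tessera, so Noa controls Tessera.
Noa holds 90% of Stratus, so Noa controls Stratus.
Noa holds 55% of Orbis, so Noa controls Orbis.
Stratus holds 57% of Lumen, so Noa controls Lumen.
No other company's threshold is met.
Noa controls 4 companies.

4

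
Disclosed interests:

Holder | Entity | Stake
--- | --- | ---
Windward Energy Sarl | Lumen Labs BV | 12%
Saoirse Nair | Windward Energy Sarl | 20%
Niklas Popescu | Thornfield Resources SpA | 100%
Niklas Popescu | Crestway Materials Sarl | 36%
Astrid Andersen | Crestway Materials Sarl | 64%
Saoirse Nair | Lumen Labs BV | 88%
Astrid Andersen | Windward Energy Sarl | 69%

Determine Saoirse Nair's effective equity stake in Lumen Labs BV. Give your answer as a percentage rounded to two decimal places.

Saoirse reaches Lumen along 2 paths.
Direct stake: 88% = 88%.
Via Windward: 20% × 12% = 2.4%.
Total: 88% + 2.4% = 90.4%.
Rounded: 90.40%.

90.40%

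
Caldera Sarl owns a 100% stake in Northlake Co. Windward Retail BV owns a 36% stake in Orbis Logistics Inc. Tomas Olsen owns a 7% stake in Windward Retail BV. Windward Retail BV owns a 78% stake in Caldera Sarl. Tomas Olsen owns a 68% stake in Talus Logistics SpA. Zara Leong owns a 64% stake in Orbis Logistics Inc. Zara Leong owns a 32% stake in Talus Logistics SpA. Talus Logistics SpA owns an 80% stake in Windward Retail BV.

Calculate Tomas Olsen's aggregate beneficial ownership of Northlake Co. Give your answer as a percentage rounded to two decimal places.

47.89%

Tomas reaches Northlake along 2 paths.
Via Talus → Windward → Caldera: 68% × 80% × 78% × 100% = 42.432%.
Via Windward → Caldera: 7% × 78% × 100% = 5.46%.
Total: 42.432% + 5.46% = 47.892%.
Rounded: 47.89%.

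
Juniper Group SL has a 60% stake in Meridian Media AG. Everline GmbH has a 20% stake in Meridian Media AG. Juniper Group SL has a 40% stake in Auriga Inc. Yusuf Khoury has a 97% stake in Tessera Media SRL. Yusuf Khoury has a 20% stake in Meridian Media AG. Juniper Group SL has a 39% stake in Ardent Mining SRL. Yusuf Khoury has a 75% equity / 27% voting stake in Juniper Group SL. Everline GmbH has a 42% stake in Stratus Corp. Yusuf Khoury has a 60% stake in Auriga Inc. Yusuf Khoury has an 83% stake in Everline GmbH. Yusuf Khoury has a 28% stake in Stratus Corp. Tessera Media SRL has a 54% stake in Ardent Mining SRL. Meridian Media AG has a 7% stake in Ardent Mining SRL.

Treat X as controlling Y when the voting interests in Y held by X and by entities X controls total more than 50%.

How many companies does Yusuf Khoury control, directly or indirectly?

5

Yusuf holds 83% of Everline, so Yusuf controls Everline.
Yusuf holds 97% of Tessera, so Yusuf controls Tessera.
Yusuf and Everline together hold 28% + 42% = 70% of Stratus, so Yusuf controls Stratus.
Yusuf holds 60% of Auriga, so Yusuf controls Auriga.
Tessera holds 54% of Ardent, so Yusuf controls Ardent.
No other company's threshold is met.
Yusuf controls 5 companies.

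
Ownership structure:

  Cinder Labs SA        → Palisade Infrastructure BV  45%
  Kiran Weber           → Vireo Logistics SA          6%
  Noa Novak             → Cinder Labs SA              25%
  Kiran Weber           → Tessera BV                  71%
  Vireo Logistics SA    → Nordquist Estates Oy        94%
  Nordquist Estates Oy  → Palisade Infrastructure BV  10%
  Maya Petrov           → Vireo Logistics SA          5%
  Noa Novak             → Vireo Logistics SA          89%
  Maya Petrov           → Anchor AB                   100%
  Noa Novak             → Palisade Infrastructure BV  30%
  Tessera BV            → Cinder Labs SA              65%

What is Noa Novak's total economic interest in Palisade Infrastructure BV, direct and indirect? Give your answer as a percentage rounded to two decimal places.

49.62%

Noa reaches Palisade along 3 paths.
Direct stake: 30% = 30%.
Via Cinder: 25% × 45% = 11.25%.
Via Vireo → Nordquist: 89% × 94% × 10% = 8.366%.
Total: 30% + 11.25% + 8.366% = 49.616%.
Rounded: 49.62%.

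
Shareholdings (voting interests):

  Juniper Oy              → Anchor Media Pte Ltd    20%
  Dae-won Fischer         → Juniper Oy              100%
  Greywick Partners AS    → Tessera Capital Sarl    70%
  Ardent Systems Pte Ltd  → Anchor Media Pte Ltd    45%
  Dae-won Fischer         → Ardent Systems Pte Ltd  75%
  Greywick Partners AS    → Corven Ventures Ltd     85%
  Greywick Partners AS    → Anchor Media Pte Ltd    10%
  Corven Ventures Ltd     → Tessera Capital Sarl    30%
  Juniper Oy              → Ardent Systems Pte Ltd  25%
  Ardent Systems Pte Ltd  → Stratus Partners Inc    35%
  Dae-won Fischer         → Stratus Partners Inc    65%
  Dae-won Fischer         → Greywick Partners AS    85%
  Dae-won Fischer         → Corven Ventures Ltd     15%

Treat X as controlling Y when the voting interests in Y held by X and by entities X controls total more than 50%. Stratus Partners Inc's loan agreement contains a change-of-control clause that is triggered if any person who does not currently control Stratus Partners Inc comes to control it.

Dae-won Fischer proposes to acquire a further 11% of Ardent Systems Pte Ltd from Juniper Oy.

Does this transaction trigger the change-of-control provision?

No

The purchase adds only to Dae-won's holdings (Juniper's stake shrinks), so Dae-won is the only person who could newly come to control Stratus.
Dae-won holds 100% of Juniper, so Dae-won controls Juniper.
Juniper and Dae-won together hold 25% + 75% = 100% of Ardent, so Dae-won controls Ardent.
Ardent and Dae-won together hold 35% + 65% = 100% of Stratus, so Dae-won controls Stratus.
So Dae-won already controls Stratus before the transaction.
After the purchase, Dae-won's direct stake in Ardent rises to 75% + 11% = 86%, and Juniper's stake falls to 14%.
Dae-won controlled Stratus already, so this is not a new person acquiring control; every other person's position is unchanged or reduced.
No new person acquires control, so the clause is not triggered.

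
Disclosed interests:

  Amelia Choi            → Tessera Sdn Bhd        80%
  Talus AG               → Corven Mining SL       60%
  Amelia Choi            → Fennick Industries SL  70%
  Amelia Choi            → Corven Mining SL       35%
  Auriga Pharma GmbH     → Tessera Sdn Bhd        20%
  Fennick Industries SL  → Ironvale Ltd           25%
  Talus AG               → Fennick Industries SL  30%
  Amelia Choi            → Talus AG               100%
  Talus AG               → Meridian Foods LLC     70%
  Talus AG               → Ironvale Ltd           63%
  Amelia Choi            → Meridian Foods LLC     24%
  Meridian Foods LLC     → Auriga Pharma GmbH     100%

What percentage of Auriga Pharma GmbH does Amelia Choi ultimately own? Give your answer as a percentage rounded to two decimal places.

94.00%

Amelia reaches Auriga along 2 paths.
Via Talus → Meridian: 100% × 70% × 100% = 70%.
Via Meridian: 24% × 100% = 24%.
Total: 70% + 24% = 94%.
Rounded: 94.00%.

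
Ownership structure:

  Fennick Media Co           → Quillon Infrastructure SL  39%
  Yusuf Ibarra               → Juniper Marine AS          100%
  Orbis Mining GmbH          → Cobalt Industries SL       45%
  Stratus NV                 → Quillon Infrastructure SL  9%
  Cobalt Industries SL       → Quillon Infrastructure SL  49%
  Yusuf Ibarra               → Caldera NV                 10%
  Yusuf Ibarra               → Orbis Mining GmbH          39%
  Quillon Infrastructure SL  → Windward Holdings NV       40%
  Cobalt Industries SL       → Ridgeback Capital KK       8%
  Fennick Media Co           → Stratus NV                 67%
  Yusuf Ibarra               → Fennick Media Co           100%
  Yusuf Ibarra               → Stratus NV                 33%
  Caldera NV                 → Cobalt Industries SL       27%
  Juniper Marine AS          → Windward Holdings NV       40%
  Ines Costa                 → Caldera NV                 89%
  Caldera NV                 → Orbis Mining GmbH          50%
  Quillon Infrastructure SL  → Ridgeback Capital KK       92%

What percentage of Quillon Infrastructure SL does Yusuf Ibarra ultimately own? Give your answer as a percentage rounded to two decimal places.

Yusuf reaches Quillon along 6 paths.
Via Fennick: 100% × 39% = 39%.
Via Caldera → Cobalt: 10% × 27% × 49% = 1.323%.
Via Orbis → Cobalt: 39% × 45% × 49% = 8.5995%.
Via Caldera → Orbis → Cobalt: 10% × 50% × 45% × 49% = 1.1025%.
Via Stratus: 33% × 9% = 2.97%.
Via Fennick → Stratus: 100% × 67% × 9% = 6.03%.
Total: 39% + 1.323% + 8.5995% + 1.1025% + 2.97% + 6.03% = 59.025%.
Rounded: 59.03%.

59.03%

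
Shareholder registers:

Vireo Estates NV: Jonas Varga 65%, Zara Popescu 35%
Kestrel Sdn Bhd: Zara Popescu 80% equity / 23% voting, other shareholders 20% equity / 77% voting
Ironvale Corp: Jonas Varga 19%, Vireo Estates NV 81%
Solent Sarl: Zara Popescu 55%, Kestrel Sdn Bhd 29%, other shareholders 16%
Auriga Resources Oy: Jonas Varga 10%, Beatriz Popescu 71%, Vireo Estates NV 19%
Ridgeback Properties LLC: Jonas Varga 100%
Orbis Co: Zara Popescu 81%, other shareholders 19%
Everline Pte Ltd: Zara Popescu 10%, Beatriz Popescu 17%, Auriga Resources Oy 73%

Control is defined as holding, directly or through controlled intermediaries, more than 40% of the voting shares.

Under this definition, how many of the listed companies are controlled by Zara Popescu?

2

Zara holds 55% of Solent, so Zara controls Solent.
Zara holds 81% of Orbis, so Zara controls Orbis.
No other company's threshold is met.
Zara controls 2 companies.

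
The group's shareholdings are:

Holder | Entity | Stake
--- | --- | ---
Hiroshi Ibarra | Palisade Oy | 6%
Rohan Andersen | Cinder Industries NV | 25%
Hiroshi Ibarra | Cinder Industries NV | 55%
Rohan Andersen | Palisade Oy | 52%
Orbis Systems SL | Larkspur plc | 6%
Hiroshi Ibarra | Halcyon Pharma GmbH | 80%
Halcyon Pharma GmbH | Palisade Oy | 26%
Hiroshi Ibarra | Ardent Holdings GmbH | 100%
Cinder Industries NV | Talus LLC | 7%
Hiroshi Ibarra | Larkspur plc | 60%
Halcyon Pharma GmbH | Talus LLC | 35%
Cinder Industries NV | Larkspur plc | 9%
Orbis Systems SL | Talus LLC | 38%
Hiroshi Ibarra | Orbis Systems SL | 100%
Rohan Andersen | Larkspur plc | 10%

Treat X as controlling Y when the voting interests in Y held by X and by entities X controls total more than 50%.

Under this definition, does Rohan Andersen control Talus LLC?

Rohan holds 52% of Palisade, so Rohan controls Palisade.
Neither Rohan nor any entity Rohan controls holds any voting interest in Talus.
So Rohan does not control Talus.

No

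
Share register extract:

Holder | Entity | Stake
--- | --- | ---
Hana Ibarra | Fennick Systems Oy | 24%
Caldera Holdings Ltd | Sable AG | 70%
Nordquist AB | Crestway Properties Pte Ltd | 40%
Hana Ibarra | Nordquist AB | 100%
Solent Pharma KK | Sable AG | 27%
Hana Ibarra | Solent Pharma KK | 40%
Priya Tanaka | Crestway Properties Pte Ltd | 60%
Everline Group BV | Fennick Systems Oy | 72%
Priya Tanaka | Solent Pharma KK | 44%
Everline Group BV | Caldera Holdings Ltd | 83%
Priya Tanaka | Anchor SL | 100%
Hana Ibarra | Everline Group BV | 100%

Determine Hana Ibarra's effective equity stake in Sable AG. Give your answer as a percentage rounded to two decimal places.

68.90%

Hana reaches Sable along 2 paths.
Via Everline → Caldera: 100% × 83% × 70% = 58.1%.
Via Solent: 40% × 27% = 10.8%.
Total: 58.1% + 10.8% = 68.9%.
Rounded: 68.90%.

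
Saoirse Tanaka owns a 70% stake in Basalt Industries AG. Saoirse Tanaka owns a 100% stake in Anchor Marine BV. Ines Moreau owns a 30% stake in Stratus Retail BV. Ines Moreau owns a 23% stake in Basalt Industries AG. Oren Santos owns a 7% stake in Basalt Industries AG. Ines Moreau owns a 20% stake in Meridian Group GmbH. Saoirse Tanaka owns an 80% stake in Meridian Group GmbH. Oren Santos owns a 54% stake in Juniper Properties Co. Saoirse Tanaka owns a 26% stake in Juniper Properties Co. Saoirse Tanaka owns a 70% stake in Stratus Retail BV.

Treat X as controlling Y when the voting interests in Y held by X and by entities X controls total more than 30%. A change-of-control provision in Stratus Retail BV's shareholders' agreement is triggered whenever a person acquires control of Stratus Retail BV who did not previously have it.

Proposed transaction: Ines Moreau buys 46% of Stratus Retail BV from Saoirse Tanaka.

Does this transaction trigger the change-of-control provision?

The purchase adds only to Ines's holdings (Saoirse's stake shrinks), so Ines is the only person who could newly come to control Stratus.
Ines's largest direct stake is 30% in Stratus, which does not meet the threshold, so Ines controls no company.
In Stratus, Ines's side holds only 30%, not > 30%.
So before the transaction, Ines does not control Stratus.
After the purchase, Ines's direct stake in Stratus rises to 30% + 46% = 76%, and Saoirse's stake falls to 24%.
Ines holds 76% of Stratus, so Ines controls Stratus.
Ines did not control Stratus before and does after, so the clause is triggered.

Yes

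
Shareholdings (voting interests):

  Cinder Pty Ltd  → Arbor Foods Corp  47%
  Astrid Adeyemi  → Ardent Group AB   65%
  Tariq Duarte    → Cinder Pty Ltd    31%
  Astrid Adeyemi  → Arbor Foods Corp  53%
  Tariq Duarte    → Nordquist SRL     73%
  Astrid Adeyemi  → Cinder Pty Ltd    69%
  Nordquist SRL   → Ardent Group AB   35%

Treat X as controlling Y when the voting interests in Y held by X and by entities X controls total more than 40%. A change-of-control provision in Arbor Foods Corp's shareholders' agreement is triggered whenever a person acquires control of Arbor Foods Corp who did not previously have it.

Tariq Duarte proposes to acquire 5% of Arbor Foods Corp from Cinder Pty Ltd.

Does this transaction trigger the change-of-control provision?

The purchase adds only to Tariq's holdings (Cinder's stake shrinks), so Tariq is the only person who could newly come to control Arbor.
Tariq holds 73% of Nordquist, so Tariq controls Nordquist.
Neither Tariq nor any entity Tariq controls holds any voting interest in Arbor.
So before the transaction, Tariq does not control Arbor.
After the purchase, Tariq holds 5% of Arbor directly, and Cinder's stake falls to 42%.
After the transaction, Tariq's side holds 5% of Arbor, not > 40%, so Tariq still does not control Arbor.
No new person acquires control, so the clause is not triggered.

No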